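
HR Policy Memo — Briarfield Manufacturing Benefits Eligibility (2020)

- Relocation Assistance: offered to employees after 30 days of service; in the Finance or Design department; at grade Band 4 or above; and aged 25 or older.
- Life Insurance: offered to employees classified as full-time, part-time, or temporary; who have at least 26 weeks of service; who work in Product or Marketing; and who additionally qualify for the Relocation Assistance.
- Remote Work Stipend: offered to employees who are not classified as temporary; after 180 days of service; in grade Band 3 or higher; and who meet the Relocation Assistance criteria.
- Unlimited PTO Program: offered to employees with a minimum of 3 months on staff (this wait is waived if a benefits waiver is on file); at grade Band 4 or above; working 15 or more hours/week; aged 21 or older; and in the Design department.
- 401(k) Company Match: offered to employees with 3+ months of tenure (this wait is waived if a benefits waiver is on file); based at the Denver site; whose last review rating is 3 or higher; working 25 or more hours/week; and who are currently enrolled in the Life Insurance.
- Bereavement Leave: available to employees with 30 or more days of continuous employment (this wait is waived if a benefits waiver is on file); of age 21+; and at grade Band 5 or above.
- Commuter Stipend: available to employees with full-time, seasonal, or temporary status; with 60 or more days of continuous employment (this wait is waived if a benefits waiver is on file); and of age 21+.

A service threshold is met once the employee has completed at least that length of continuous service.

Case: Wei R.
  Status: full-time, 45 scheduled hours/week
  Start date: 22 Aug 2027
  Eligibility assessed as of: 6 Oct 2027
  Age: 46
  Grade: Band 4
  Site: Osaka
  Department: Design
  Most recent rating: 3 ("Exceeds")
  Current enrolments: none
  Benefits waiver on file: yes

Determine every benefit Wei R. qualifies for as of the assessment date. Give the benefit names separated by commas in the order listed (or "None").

Service from 22 Aug 2027 to 6 Oct 2027: 45 days.
Relocation Assistance — service 45 days ≥ 30 days ✓; dept Design ✓; grade Band 4 ≥ Band 4 ✓; age 46 ≥ 25 ✓ → eligible.
Life Insurance — status full-time ✓; service 45 days < 26 weeks (≈182 days) ✗ → not eligible.
Remote Work Stipend — status full-time ✓ (not excluded); service 45 days < 180 days ✗ → not eligible.
Unlimited PTO Program — benefits waiver on file ✓; grade Band 4 ≥ Band 4 ✓; 45 hrs/wk ≥ 15 ✓; age 46 ≥ 21 ✓; dept Design ✓ → eligible.
401(k) Company Match — benefits waiver on file ✓; site Osaka ✗ (not Denver) → not eligible.
Bereavement Leave — benefits waiver on file ✓; age 46 ≥ 21 ✓; grade Band 4 < Band 5 ✗ → not eligible.
Commuter Stipend — status full-time ✓; benefits waiver on file ✓; age 46 ≥ 21 ✓ → eligible.

Relocation Assistance, Unlimited PTO Program, Commuter Stipend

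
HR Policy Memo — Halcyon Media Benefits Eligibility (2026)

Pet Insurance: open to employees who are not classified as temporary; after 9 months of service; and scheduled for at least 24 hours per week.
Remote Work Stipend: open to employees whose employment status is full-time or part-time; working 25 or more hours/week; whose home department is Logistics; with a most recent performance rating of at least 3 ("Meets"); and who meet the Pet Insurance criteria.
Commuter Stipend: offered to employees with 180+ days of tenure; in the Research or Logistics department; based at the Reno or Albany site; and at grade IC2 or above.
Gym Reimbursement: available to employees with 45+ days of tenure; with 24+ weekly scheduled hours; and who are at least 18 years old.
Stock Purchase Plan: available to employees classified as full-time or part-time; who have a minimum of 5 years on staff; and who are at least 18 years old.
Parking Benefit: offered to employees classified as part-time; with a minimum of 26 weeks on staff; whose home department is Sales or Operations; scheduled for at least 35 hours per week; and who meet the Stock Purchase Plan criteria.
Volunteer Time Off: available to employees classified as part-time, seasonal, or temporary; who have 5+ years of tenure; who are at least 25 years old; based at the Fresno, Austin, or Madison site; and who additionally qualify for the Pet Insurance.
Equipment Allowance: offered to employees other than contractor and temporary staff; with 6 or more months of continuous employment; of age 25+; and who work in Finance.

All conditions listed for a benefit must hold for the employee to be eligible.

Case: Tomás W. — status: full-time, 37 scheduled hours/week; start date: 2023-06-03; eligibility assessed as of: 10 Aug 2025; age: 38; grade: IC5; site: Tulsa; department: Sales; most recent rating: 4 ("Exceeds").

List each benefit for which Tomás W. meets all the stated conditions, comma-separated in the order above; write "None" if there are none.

Service from 2023-06-03 to 10 Aug 2025: 799 days.
Pet Insurance — status full-time ✓ (not excluded); service 799 days ≥ 9 months (≈270 days) ✓; 37 hrs/wk ≥ 24 ✓ → eligible.
Remote Work Stipend — status full-time ✓; 37 hrs/wk ≥ 25 ✓; dept Sales ✗ → not eligible.
Commuter Stipend — service 799 days ≥ 180 days ✓; dept Sales ✗ → not eligible.
Gym Reimbursement — service 799 days ≥ 45 days ✓; 37 hrs/wk ≥ 24 ✓; age 38 ≥ 18 ✓ → eligible.
Stock Purchase Plan — status full-time ✓; service 799 days < 5 years (≈1825 days) ✗ → not eligible.
Parking Benefit — status full-time ✗ (requires part-time) → not eligible.
Volunteer Time Off — status full-time ✗ (requires part-time, seasonal, or temporary) → not eligible.
Equipment Allowance — status full-time ✓ (not excluded); service 799 days ≥ 6 months (≈180 days) ✓; age 38 ≥ 25 ✓; dept Sales ✗ → not eligible.

Pet Insurance, Gym Reimbursement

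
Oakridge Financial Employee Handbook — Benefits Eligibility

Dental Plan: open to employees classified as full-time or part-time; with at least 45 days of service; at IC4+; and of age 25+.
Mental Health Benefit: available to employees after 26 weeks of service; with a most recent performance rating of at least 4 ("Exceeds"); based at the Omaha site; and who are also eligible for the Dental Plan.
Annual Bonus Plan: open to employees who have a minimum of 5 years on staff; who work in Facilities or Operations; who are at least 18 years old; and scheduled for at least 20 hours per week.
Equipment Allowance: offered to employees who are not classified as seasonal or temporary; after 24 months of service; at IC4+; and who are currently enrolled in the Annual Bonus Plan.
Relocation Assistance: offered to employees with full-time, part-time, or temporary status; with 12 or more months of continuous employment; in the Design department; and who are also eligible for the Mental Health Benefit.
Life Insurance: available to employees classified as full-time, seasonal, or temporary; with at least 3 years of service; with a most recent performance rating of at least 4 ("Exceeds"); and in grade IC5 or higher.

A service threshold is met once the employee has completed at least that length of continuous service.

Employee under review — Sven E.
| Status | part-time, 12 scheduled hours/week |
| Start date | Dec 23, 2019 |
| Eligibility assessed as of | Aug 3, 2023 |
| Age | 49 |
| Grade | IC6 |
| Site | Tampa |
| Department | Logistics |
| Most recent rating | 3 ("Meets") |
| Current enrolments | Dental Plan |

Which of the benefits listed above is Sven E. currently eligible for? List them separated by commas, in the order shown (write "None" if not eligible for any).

Dental Plan

Service from Dec 23, 2019 to Aug 3, 2023: 1319 days.
Dental Plan — status part-time ✓; service 1319 days ≥ 45 days ✓; grade IC6 ≥ IC4 ✓; age 49 ≥ 25 ✓ → eligible.
Mental Health Benefit — service 1319 days ≥ 26 weeks (≈182 days) ✓; rating 3 < 4 ✗ → not eligible.
Annual Bonus Plan — service 1319 days < 5 years (≈1825 days) ✗ → not eligible.
Equipment Allowance — status part-time ✓ (not excluded); service 1319 days ≥ 24 months (≈720 days) ✓; grade IC6 ≥ IC4 ✓; not enrolled in Annual Bonus Plan ✗ → not eligible.
Relocation Assistance — status part-time ✓; service 1319 days ≥ 12 months (≈360 days) ✓; dept Logistics ✗ → not eligible.
Life Insurance — status part-time ✗ (requires full-time, seasonal, or temporary) → not eligible.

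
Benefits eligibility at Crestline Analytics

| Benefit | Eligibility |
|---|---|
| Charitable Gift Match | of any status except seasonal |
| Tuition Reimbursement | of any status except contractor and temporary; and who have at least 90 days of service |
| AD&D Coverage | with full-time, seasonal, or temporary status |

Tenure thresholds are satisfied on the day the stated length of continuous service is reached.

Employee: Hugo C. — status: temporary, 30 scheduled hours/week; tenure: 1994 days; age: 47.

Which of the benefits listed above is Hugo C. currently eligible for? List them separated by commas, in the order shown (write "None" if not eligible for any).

Charitable Gift Match — status temporary ✓ (not excluded) → eligible.
Tuition Reimbursement — status temporary ✗ (excluded) → not eligible.
AD&D Coverage — status temporary ✓ → eligible.

Charitable Gift Match, AD&D Coverage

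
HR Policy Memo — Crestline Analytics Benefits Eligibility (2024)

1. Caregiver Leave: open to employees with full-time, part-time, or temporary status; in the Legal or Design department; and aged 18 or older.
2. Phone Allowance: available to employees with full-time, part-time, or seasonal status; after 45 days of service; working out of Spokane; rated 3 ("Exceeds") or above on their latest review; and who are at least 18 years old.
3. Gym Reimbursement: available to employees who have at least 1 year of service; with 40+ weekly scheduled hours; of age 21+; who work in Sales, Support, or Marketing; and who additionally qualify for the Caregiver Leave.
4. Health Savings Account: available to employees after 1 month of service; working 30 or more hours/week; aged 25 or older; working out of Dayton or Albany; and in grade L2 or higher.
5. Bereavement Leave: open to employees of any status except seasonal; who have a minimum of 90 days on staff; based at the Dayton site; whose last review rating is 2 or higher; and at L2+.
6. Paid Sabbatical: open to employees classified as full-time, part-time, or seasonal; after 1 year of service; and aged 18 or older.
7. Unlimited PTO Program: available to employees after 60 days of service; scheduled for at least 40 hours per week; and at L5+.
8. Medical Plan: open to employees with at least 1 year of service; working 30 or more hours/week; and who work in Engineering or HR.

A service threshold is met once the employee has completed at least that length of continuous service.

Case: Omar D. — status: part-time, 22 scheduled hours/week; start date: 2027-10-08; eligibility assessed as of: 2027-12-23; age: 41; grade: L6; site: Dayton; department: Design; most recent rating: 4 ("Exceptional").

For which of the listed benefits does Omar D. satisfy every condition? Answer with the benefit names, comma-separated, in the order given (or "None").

Caregiver Leave

Service from 2027-10-08 to 2027-12-23: 76 days.
Caregiver Leave — status part-time ✓; dept Design ✓; age 41 ≥ 18 ✓ → eligible.
Phone Allowance — status part-time ✓; service 76 days ≥ 45 days ✓; site Dayton ✗ (not Spokane) → not eligible.
Gym Reimbursement — service 76 days < 1 year (≈365 days) ✗ → not eligible.
Health Savings Account — service 76 days ≥ 1 month (≈30 days) ✓; 22 hrs/wk < 30 ✗ → not eligible.
Bereavement Leave — status part-time ✓ (not excluded); service 76 days < 90 days ✗ → not eligible.
Paid Sabbatical — status part-time ✓; service 76 days < 1 year (≈365 days) ✗ → not eligible.
Unlimited PTO Program — service 76 days ≥ 60 days ✓; 22 hrs/wk < 40 ✗ → not eligible.
Medical Plan — service 76 days < 1 year (≈365 days) ✗ → not eligible.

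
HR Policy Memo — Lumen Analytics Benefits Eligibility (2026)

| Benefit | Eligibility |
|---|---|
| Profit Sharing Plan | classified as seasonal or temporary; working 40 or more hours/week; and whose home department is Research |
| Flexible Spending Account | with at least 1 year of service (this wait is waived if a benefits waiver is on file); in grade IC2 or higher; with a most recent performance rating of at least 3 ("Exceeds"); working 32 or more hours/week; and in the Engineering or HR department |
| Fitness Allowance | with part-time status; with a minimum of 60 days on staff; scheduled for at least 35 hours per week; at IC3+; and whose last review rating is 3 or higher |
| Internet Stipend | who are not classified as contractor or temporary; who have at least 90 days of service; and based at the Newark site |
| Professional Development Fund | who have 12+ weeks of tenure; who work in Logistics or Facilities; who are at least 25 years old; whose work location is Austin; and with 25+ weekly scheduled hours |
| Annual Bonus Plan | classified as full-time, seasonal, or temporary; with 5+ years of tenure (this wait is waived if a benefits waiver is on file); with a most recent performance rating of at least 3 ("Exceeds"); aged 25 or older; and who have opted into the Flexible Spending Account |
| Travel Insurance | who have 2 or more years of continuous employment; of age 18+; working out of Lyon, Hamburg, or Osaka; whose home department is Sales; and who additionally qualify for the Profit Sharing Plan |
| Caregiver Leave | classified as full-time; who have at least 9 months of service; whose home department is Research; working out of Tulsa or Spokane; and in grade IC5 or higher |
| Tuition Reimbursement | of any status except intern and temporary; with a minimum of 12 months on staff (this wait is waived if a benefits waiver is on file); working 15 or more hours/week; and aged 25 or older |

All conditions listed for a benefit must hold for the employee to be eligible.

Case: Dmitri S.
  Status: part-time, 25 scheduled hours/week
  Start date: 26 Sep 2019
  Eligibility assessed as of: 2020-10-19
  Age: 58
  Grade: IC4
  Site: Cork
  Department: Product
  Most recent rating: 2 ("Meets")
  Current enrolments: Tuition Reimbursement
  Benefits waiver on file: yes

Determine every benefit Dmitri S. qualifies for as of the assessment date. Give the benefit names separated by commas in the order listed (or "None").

Tuition Reimbursement

Service from 26 Sep 2019 to 2020-10-19: 389 days.
Profit Sharing Plan — status part-time ✗ (requires seasonal or temporary) → not eligible.
Flexible Spending Account — benefits waiver on file ✓; grade IC4 ≥ IC2 ✓; rating 2 < 3 ✗ → not eligible.
Fitness Allowance — status part-time ✓; service 389 days ≥ 60 days ✓; 25 hrs/wk < 35 ✗ → not eligible.
Internet Stipend — status part-time ✓ (not excluded); service 389 days ≥ 90 days ✓; site Cork ✗ (not Newark) → not eligible.
Professional Development Fund — service 389 days ≥ 12 weeks (≈84 days) ✓; dept Product ✗ → not eligible.
Annual Bonus Plan — status part-time ✗ (requires full-time, seasonal, or temporary) → not eligible.
Travel Insurance — service 389 days < 2 years (≈730 days) ✗ → not eligible.
Caregiver Leave — status part-time ✗ (requires full-time) → not eligible.
Tuition Reimbursement — status part-time ✓ (not excluded); benefits waiver on file ✓; 25 hrs/wk ≥ 15 ✓; age 58 ≥ 25 ✓ → eligible.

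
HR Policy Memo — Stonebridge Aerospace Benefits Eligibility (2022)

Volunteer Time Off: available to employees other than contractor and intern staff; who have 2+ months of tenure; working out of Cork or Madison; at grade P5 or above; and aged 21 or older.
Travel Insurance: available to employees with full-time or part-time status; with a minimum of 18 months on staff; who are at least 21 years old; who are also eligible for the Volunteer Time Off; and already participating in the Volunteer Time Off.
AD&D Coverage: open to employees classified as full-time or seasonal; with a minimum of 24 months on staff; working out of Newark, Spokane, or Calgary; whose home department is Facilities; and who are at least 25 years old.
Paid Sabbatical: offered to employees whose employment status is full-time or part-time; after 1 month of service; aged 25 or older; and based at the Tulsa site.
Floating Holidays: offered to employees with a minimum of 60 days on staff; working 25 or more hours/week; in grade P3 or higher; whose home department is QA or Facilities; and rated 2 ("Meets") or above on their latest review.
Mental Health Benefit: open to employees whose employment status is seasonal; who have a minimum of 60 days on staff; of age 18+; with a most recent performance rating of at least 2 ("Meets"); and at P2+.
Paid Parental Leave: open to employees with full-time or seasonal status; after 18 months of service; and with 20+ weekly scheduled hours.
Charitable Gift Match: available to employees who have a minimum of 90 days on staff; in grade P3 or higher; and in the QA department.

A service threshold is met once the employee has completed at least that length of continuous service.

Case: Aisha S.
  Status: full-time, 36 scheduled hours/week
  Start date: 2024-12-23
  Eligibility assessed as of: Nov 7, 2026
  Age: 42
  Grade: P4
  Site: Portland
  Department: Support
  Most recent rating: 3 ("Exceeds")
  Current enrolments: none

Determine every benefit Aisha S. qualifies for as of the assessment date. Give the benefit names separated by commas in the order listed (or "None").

Service from 2024-12-23 to Nov 7, 2026: 684 days.
Volunteer Time Off — status full-time ✓ (not excluded); service 684 days ≥ 2 months (≈60 days) ✓; site Portland ✗ (not Cork or Madison) → not eligible.
Travel Insurance — status full-time ✓; service 684 days ≥ 18 months (≈540 days) ✓; age 42 ≥ 21 ✓; not eligible for Volunteer Time Off ✗ → not eligible.
AD&D Coverage — status full-time ✓; service 684 days < 24 months (≈720 days) ✗ → not eligible.
Paid Sabbatical — status full-time ✓; service 684 days ≥ 1 month (≈30 days) ✓; age 42 ≥ 25 ✓; site Portland ✗ (not Tulsa) → not eligible.
Floating Holidays — service 684 days ≥ 60 days ✓; 36 hrs/wk ≥ 25 ✓; grade P4 ≥ P3 ✓; dept Support ✗ → not eligible.
Mental Health Benefit — status full-time ✗ (requires seasonal) → not eligible.
Paid Parental Leave — status full-time ✓; service 684 days ≥ 18 months (≈540 days) ✓; 36 hrs/wk ≥ 20 ✓ → eligible.
Charitable Gift Match — service 684 days ≥ 90 days ✓; grade P4 ≥ P3 ✓; dept Support ✗ → not eligible.

Paid Parental Leave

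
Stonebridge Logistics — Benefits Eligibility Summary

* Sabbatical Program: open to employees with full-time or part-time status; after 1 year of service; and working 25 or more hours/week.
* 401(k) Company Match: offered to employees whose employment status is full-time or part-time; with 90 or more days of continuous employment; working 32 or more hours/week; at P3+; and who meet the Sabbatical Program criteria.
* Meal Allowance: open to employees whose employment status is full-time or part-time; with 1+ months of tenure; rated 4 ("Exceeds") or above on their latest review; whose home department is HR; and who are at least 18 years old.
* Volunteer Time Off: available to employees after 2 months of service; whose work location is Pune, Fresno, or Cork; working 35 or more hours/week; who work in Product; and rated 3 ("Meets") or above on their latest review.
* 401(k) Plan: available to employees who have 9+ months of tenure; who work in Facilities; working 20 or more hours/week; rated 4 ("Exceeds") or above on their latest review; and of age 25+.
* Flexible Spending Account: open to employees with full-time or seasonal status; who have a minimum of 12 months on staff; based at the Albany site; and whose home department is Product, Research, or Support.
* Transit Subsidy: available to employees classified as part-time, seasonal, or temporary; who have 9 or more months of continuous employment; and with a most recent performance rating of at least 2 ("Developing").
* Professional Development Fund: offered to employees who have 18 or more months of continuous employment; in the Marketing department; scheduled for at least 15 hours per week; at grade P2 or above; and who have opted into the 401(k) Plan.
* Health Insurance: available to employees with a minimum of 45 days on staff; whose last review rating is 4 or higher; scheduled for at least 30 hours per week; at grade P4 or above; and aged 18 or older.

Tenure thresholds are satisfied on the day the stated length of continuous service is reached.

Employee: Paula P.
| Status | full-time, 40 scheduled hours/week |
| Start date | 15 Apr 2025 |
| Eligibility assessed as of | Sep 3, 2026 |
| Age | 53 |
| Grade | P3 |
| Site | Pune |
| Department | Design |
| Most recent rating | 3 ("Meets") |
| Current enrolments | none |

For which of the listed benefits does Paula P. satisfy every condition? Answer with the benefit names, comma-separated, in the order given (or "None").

Service from 15 Apr 2025 to Sep 3, 2026: 506 days.
Sabbatical Program — status full-time ✓; service 506 days ≥ 1 year (≈365 days) ✓; 40 hrs/wk ≥ 25 ✓ → eligible.
401(k) Company Match — status full-time ✓; service 506 days ≥ 90 days ✓; 40 hrs/wk ≥ 32 ✓; grade P3 ≥ P3 ✓; eligible for Sabbatical Program ✓ → eligible.
Meal Allowance — status full-time ✓; service 506 days ≥ 1 month (≈30 days) ✓; rating 3 < 4 ✗ → not eligible.
Volunteer Time Off — service 506 days ≥ 2 months (≈60 days) ✓; site Pune ✓; 40 hrs/wk ≥ 35 ✓; dept Design ✗ → not eligible.
401(k) Plan — service 506 days ≥ 9 months (≈270 days) ✓; dept Design ✗ → not eligible.
Flexible Spending Account — status full-time ✓; service 506 days ≥ 12 months (≈360 days) ✓; site Pune ✗ (not Albany) → not eligible.
Transit Subsidy — status full-time ✗ (requires part-time, seasonal, or temporary) → not eligible.
Professional Development Fund — service 506 days < 18 months (≈540 days) ✗ → not eligible.
Health Insurance — service 506 days ≥ 45 days ✓; rating 3 < 4 ✗ → not eligible.

Sabbatical Program, 401(k) Company Match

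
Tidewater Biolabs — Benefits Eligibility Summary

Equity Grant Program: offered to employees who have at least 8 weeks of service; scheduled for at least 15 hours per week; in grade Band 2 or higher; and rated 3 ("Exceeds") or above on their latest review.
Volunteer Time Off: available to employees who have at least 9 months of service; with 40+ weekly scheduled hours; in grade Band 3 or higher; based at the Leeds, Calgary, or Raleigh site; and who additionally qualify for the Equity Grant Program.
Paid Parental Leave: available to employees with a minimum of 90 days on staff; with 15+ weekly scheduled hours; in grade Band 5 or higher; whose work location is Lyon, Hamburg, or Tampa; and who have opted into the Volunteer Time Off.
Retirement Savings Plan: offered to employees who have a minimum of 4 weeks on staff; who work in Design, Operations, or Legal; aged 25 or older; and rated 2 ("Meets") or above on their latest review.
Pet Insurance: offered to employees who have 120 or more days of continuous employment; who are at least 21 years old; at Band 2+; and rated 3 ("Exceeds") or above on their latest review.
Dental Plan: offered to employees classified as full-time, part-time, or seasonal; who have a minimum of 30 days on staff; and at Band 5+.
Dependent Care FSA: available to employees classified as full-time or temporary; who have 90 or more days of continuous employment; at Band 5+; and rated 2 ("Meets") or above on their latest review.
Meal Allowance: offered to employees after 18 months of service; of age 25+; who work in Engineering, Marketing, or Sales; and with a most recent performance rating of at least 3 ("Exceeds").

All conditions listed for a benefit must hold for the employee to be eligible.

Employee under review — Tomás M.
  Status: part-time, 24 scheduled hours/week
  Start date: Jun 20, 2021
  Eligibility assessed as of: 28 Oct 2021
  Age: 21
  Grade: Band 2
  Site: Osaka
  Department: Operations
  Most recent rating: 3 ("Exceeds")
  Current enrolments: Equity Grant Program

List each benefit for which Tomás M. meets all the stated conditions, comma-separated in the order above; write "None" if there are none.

Equity Grant Program, Pet Insurance

Service from Jun 20, 2021 to 28 Oct 2021: 130 days.
Equity Grant Program — service 130 days ≥ 8 weeks (≈56 days) ✓; 24 hrs/wk ≥ 15 ✓; grade Band 2 ≥ Band 2 ✓; rating 3 ≥ 3 ✓ → eligible.
Volunteer Time Off — service 130 days < 9 months (≈270 days) ✗ → not eligible.
Paid Parental Leave — service 130 days ≥ 90 days ✓; 24 hrs/wk ≥ 15 ✓; grade Band 2 < Band 5 ✗ → not eligible.
Retirement Savings Plan — service 130 days ≥ 4 weeks (≈28 days) ✓; dept Operations ✓; age 21 < 25 ✗ → not eligible.
Pet Insurance — service 130 days ≥ 120 days ✓; age 21 ≥ 21 ✓; grade Band 2 ≥ Band 2 ✓; rating 3 ≥ 3 ✓ → eligible.
Dental Plan — status part-time ✓; service 130 days ≥ 30 days ✓; grade Band 2 < Band 5 ✗ → not eligible.
Dependent Care FSA — status part-time ✗ (requires full-time or temporary) → not eligible.
Meal Allowance — service 130 days < 18 months (≈540 days) ✗ → not eligible.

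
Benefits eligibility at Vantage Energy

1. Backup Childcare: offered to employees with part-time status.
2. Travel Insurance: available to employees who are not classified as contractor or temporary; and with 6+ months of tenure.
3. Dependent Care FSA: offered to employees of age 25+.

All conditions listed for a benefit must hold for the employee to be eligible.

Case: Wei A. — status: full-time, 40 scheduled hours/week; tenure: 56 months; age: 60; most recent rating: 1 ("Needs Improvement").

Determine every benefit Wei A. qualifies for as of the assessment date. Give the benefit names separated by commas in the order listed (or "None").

Travel Insurance, Dependent Care FSA

Backup Childcare — status full-time ✗ (requires part-time) → not eligible.
Travel Insurance — status full-time ✓ (not excluded); service 56 months ≥ 6 months ✓ → eligible.
Dependent Care FSA — age 60 ≥ 25 ✓ → eligible.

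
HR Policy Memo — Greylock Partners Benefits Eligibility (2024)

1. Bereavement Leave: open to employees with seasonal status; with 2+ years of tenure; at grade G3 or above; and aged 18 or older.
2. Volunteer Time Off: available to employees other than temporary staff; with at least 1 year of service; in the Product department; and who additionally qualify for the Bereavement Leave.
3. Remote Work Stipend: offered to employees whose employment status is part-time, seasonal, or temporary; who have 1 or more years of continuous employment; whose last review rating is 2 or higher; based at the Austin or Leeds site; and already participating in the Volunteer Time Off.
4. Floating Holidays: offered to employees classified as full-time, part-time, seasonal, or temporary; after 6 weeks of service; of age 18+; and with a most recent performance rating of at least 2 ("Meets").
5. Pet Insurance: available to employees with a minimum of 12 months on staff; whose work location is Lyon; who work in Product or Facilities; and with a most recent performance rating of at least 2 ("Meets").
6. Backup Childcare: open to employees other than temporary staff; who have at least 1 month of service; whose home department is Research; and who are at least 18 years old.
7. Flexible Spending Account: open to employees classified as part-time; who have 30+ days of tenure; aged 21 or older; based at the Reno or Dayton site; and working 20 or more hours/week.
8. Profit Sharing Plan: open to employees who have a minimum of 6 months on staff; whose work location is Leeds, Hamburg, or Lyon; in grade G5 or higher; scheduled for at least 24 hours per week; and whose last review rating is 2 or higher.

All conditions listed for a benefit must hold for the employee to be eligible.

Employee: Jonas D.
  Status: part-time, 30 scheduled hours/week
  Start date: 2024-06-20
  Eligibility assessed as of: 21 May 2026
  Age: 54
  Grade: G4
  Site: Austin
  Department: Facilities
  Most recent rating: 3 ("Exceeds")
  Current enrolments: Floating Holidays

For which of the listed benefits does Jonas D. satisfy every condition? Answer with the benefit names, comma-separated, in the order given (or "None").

Floating Holidays

Service from 2024-06-20 to 21 May 2026: 700 days.
Bereavement Leave — status part-time ✗ (requires seasonal) → not eligible.
Volunteer Time Off — status part-time ✓ (not excluded); service 700 days ≥ 1 year (≈365 days) ✓; dept Facilities ✗ → not eligible.
Remote Work Stipend — status part-time ✓; service 700 days ≥ 1 year (≈365 days) ✓; rating 3 ≥ 2 ✓; site Austin ✓; not enrolled in Volunteer Time Off ✗ → not eligible.
Floating Holidays — status part-time ✓; service 700 days ≥ 6 weeks (≈42 days) ✓; age 54 ≥ 18 ✓; rating 3 ≥ 2 ✓ → eligible.
Pet Insurance — service 700 days ≥ 12 months (≈360 days) ✓; site Austin ✗ (not Lyon) → not eligible.
Backup Childcare — status part-time ✓ (not excluded); service 700 days ≥ 1 month (≈30 days) ✓; dept Facilities ✗ → not eligible.
Flexible Spending Account — status part-time ✓; service 700 days ≥ 30 days ✓; age 54 ≥ 21 ✓; site Austin ✗ (not Reno or Dayton) → not eligible.
Profit Sharing Plan — service 700 days ≥ 6 months (≈180 days) ✓; site Austin ✗ (not Leeds, Hamburg, or Lyon) → not eligible.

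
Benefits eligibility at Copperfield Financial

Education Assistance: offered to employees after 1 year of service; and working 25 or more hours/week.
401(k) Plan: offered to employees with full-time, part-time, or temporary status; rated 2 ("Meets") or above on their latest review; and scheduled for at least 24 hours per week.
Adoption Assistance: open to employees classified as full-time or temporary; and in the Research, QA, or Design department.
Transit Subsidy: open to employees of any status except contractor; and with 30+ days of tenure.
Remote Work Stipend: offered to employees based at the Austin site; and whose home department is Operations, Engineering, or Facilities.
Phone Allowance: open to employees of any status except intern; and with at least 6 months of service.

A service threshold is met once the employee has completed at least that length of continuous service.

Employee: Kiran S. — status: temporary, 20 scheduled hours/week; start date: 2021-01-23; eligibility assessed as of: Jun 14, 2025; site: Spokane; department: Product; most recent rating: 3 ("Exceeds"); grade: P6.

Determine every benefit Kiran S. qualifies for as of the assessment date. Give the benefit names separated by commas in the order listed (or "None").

Transit Subsidy, Phone Allowance

Service from 2021-01-23 to Jun 14, 2025: 1603 days.
Education Assistance — service 1603 days ≥ 1 year (≈365 days) ✓; 20 hrs/wk < 25 ✗ → not eligible.
401(k) Plan — status temporary ✓; rating 3 ≥ 2 ✓; 20 hrs/wk < 24 ✗ → not eligible.
Adoption Assistance — status temporary ✓; dept Product ✗ → not eligible.
Transit Subsidy — status temporary ✓ (not excluded); service 1603 days ≥ 30 days ✓ → eligible.
Remote Work Stipend — site Spokane ✗ (not Austin) → not eligible.
Phone Allowance — status temporary ✓ (not excluded); service 1603 days ≥ 6 months (≈180 days) ✓ → eligible.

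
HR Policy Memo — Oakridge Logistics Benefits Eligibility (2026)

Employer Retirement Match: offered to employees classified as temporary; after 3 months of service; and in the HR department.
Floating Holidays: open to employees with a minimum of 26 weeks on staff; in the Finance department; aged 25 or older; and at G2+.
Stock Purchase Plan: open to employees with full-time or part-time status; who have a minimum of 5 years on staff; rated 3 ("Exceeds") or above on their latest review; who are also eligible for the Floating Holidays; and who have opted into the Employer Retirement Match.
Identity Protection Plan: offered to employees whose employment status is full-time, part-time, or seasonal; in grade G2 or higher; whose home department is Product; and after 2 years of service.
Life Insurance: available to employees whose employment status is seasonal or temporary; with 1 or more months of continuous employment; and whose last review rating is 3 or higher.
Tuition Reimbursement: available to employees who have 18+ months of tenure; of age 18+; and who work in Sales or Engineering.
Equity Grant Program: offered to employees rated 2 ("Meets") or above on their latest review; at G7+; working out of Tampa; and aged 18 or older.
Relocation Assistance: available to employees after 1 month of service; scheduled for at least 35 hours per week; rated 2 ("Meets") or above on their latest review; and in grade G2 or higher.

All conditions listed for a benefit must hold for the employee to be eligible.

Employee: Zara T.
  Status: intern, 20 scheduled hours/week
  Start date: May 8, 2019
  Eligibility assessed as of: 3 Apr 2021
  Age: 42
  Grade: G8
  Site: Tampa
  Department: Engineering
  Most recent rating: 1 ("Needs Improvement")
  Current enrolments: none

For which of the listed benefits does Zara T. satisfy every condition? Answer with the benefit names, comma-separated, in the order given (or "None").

Service from May 8, 2019 to 3 Apr 2021: 696 days.
Employer Retirement Match — status intern ✗ (requires temporary) → not eligible.
Floating Holidays — service 696 days ≥ 26 weeks (≈182 days) ✓; dept Engineering ✗ → not eligible.
Stock Purchase Plan — status intern ✗ (requires full-time or part-time) → not eligible.
Identity Protection Plan — status intern ✗ (requires full-time, part-time, or seasonal) → not eligible.
Life Insurance — status intern ✗ (requires seasonal or temporary) → not eligible.
Tuition Reimbursement — service 696 days ≥ 18 months (≈540 days) ✓; age 42 ≥ 18 ✓; dept Engineering ✓ → eligible.
Equity Grant Program — rating 1 < 2 ✗ → not eligible.
Relocation Assistance — service 696 days ≥ 1 month (≈30 days) ✓; 20 hrs/wk < 35 ✗ → not eligible.

Tuition Reimbursement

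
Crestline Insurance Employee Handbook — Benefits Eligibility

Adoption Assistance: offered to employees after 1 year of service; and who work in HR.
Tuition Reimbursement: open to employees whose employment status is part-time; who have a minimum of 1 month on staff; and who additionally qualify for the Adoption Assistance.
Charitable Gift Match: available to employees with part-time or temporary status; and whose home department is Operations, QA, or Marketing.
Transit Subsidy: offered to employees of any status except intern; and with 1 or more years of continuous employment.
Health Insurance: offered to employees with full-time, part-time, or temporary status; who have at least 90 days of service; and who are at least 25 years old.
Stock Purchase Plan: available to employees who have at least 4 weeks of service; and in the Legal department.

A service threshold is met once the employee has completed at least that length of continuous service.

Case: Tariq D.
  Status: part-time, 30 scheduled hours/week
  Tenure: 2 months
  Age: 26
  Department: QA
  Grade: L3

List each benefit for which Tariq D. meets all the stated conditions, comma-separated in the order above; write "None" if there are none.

Adoption Assistance — service 2 months < 1 year (≈365 days) ✗ → not eligible.
Tuition Reimbursement — status part-time ✓; service 2 months ≥ 1 month ✓; not eligible for Adoption Assistance ✗ → not eligible.
Charitable Gift Match — status part-time ✓; dept QA ✓ → eligible.
Transit Subsidy — status part-time ✓ (not excluded); service 2 months < 1 year (≈365 days) ✗ → not eligible.
Health Insurance — status part-time ✓; service 2 months < 90 days ✗ → not eligible.
Stock Purchase Plan — service 2 months ≥ 4 weeks (≈28 days) ✓; dept QA ✗ → not eligible.

Charitable Gift Match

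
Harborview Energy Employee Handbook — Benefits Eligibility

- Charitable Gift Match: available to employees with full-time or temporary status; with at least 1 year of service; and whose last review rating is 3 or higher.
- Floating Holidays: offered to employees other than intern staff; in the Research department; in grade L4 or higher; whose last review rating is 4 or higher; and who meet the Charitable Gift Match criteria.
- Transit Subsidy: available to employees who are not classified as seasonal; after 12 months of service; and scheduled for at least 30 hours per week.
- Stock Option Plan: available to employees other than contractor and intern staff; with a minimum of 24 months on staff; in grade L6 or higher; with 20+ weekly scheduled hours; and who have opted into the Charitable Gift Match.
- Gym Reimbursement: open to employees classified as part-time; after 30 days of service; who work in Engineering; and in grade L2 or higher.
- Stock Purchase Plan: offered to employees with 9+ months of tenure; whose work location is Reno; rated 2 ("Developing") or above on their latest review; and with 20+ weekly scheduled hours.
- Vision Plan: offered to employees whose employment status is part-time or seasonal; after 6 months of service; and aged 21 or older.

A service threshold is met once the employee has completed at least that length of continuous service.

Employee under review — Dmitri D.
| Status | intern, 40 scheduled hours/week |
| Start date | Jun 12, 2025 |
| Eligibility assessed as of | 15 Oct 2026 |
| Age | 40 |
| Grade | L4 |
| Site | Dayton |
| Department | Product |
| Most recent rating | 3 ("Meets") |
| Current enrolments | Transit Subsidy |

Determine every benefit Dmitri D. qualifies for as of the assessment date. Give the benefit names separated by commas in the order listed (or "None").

Service from Jun 12, 2025 to 15 Oct 2026: 490 days.
Charitable Gift Match — status intern ✗ (requires full-time or temporary) → not eligible.
Floating Holidays — status intern ✗ (excluded) → not eligible.
Transit Subsidy — status intern ✓ (not excluded); service 490 days ≥ 12 months (≈360 days) ✓; 40 hrs/wk ≥ 30 ✓ → eligible.
Stock Option Plan — status intern ✗ (excluded) → not eligible.
Gym Reimbursement — status intern ✗ (requires part-time) → not eligible.
Stock Purchase Plan — service 490 days ≥ 9 months (≈270 days) ✓; site Dayton ✗ (not Reno) → not eligible.
Vision Plan — status intern ✗ (requires part-time or seasonal) → not eligible.

Transit Subsidy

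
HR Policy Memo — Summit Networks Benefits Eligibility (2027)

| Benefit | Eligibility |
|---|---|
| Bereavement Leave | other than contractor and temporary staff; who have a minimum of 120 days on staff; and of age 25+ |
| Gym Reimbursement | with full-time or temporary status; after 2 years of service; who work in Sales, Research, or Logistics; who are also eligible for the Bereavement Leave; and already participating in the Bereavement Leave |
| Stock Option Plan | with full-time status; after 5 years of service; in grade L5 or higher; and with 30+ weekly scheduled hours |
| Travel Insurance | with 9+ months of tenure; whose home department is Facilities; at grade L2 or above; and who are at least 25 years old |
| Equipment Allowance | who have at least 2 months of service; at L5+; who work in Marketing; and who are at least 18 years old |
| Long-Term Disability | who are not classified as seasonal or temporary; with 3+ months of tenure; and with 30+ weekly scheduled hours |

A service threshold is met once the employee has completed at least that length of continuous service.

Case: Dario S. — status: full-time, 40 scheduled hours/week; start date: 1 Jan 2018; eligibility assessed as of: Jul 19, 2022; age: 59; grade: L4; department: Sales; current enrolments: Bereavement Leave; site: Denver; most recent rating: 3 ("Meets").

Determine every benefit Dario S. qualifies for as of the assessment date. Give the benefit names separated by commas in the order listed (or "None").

Service from 1 Jan 2018 to Jul 19, 2022: 1660 days.
Bereavement Leave — status full-time ✓ (not excluded); service 1660 days ≥ 120 days ✓; age 59 ≥ 25 ✓ → eligible.
Gym Reimbursement — status full-time ✓; service 1660 days ≥ 2 years (≈730 days) ✓; dept Sales ✓; eligible for Bereavement Leave ✓; enrolled in Bereavement Leave ✓ → eligible.
Stock Option Plan — status full-time ✓; service 1660 days < 5 years (≈1825 days) ✗ → not eligible.
Travel Insurance — service 1660 days ≥ 9 months (≈270 days) ✓; dept Sales ✗ → not eligible.
Equipment Allowance — service 1660 days ≥ 2 months (≈60 days) ✓; grade L4 < L5 ✗ → not eligible.
Long-Term Disability — status full-time ✓ (not excluded); service 1660 days ≥ 3 months (≈90 days) ✓; 40 hrs/wk ≥ 30 ✓ → eligible.

Bereavement Leave, Gym Reimbursement, Long-Term Disability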